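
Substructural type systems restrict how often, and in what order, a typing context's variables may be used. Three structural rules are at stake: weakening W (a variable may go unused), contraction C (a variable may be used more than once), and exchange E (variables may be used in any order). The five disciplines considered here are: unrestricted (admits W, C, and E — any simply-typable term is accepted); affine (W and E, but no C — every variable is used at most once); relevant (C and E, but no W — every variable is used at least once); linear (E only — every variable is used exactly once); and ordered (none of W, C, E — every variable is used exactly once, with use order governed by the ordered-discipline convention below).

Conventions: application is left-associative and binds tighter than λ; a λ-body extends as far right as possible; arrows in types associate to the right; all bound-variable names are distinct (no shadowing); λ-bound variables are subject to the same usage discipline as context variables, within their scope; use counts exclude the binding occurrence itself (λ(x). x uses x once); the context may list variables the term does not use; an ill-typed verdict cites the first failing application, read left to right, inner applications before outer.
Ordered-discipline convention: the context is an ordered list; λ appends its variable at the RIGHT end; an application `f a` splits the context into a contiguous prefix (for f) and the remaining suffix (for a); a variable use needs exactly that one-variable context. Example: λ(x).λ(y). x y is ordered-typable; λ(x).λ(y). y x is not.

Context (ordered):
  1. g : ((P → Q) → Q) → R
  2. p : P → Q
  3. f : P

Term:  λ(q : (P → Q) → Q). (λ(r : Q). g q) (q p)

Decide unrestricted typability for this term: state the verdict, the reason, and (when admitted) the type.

yes — typability at ((P → Q) → Q) → R is all that's needed; term : ((P → Q) → Q) → R
usage: g=1; p=1; f=0; q [bound]=2; r [bound]=0
left-to-right use order: g, q, q, p
typing: well-typed at ((P → Q) → Q) → R
all disciplines: ordered ✗ | linear ✗ | affine ✗ | relevant ✗ | unrestricted ✓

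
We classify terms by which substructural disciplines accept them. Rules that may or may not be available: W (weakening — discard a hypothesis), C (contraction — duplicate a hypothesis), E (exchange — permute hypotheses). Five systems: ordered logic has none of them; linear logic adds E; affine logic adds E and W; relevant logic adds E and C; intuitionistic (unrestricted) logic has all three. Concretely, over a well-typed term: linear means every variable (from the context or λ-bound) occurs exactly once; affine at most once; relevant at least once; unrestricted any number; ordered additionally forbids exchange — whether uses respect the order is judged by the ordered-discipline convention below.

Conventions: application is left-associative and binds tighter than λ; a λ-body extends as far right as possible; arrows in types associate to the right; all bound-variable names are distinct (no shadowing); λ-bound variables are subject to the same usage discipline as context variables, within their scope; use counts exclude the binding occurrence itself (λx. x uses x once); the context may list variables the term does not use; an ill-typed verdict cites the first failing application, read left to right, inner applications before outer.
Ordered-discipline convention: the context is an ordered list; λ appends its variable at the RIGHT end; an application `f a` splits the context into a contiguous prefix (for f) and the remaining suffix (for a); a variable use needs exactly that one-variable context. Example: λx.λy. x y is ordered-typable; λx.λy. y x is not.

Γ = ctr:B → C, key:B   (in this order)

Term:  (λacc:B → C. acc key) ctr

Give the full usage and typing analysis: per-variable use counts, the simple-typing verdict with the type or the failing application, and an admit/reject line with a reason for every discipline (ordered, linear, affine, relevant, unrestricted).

use counts: ctr=1, key=1, acc (bound)=1
order of uses: acc, key, ctr
typing: well-typed at C
ordered: ✗ — needs exchange: uses follow acc, key, ctr
linear: ✓ — exactly-once usage across ctr, key, acc
affine: ✓ — ctr, key, acc: no repeats, contraction unneeded
relevant: ✓ — every one of ctr, key, acc appears
unrestricted: ✓ — well-typed at C; no restrictions here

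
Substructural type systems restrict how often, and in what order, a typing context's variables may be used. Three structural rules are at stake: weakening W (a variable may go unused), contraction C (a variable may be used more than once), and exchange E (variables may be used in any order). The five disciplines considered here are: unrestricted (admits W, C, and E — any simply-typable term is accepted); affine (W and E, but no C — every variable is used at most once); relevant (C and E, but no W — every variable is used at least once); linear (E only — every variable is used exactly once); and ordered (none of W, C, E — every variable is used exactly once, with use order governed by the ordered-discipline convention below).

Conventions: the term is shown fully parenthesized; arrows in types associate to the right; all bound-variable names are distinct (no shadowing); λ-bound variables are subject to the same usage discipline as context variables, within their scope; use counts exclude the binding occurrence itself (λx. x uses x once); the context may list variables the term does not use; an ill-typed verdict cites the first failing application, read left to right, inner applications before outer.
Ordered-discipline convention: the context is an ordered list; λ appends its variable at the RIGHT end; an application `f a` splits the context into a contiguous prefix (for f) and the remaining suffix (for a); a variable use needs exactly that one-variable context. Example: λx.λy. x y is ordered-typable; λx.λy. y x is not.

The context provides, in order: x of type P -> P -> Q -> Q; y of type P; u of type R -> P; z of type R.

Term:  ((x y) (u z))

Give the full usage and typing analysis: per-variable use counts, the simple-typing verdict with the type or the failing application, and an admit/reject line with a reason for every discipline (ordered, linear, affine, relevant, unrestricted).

usage: x: 1; y: 1; u: 1; z: 1
order of uses: x, y, u, z
typing: well-typed at Q -> Q
ordered: ✓ — single-use (x, y, u, z), ordered derivation ok
linear: ✓ — x, y, u, z: one use apiece
affine: ✓ — x, y, u, z: no repeats, contraction unneeded
relevant: ✓ — every one of x, y, u, z appears
unrestricted: ✓ — type-checks (Q -> Q) and nothing is barred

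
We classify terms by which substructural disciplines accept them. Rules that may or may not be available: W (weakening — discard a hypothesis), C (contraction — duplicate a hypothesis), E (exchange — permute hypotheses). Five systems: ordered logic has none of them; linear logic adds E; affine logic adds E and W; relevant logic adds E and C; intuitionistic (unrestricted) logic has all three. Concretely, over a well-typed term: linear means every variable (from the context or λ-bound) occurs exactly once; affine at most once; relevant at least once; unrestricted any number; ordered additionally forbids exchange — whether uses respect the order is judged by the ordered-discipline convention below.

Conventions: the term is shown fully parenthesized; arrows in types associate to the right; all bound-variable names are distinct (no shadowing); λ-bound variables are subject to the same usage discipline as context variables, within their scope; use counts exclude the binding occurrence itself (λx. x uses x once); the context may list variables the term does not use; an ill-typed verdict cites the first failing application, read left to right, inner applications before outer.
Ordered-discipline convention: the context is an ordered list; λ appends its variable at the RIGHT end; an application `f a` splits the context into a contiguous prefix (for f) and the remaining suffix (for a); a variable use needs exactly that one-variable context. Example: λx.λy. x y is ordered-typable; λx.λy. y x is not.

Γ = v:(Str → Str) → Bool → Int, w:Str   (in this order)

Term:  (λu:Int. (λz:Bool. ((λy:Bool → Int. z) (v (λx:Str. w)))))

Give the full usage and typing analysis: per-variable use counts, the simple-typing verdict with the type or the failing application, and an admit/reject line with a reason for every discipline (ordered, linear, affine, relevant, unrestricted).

usage: v: 1, w: 1, u (λ-bound): 0, z (λ-bound): 1, y (λ-bound): 0, x (λ-bound): 0
uses in reading order: z, v, w
typing: ✓ — Int → Bool → Bool
ordered: ✗, needs weakening: u, y, x unused
linear: ✗, needs weakening: u, y, x unused
affine: ✓, at most one use each (v, w, u, z, y, x)
relevant: ✗, needs weakening: u, y, x unused
unrestricted: ✓, typability at Int → Bool → Bool is all that's needed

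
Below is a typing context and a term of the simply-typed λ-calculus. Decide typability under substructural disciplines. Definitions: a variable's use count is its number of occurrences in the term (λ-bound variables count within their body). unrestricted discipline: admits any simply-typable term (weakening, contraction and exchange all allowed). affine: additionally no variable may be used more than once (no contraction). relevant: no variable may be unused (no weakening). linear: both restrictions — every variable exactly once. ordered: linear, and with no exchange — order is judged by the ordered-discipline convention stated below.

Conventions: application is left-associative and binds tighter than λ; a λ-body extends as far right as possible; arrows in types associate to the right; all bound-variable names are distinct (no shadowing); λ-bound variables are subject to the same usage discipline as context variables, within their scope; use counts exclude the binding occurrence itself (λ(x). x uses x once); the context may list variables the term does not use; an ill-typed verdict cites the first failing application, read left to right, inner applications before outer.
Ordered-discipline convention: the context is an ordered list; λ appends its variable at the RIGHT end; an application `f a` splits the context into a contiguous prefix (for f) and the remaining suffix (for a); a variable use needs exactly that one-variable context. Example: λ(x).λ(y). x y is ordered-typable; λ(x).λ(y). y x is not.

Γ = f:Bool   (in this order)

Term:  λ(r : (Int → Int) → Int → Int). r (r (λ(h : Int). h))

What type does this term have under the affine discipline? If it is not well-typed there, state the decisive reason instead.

not well-typed under affine — repeated use of r ×2
counts: f: 0×; r (λ-bound): 2×; h (λ-bound): 1×
left-to-right use order: r, r, h
typing: well-typed at ((Int → Int) → Int → Int) → Int → Int
across the five disciplines: ordered ✗ · linear ✗ · affine ✗ · relevant ✗ · unrestricted ✓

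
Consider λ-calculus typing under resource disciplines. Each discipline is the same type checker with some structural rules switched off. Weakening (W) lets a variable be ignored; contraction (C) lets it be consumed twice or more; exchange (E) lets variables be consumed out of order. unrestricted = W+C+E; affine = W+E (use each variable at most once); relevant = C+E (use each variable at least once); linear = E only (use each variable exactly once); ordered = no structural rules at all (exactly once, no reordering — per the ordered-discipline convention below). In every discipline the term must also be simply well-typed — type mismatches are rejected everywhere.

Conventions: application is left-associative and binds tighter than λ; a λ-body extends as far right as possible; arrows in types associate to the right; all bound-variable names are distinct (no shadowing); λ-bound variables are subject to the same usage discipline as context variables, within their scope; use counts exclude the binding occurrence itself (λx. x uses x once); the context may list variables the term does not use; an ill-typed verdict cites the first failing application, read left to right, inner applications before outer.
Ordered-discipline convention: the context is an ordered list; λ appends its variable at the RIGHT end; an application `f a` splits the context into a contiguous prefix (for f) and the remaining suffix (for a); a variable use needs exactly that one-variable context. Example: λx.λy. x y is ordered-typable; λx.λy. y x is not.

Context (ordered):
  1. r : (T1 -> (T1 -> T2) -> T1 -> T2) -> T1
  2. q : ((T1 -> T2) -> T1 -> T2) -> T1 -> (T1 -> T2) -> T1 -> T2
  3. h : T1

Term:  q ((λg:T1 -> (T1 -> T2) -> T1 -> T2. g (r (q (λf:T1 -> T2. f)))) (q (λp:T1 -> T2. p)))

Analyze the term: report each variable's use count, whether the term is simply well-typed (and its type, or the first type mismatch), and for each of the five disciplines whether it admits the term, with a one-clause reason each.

variable uses: r=1; q=3; h=0; g (bound)=1; f (bound)=1; p (bound)=1
order of uses: q, g, r, q, f, q, p
typing: ✓ — T1 -> (T1 -> T2) -> T1 -> T2
ordered: ✗, uses contraction: q ×3; unused: h — weakening required
linear: ✗, uses contraction: q ×3; unused: h — weakening required
affine: ✗, uses contraction: q ×3
relevant: ✗, unused: h — weakening required
unrestricted: ✓, typability at T1 -> (T1 -> T2) -> T1 -> T2 is all that's needed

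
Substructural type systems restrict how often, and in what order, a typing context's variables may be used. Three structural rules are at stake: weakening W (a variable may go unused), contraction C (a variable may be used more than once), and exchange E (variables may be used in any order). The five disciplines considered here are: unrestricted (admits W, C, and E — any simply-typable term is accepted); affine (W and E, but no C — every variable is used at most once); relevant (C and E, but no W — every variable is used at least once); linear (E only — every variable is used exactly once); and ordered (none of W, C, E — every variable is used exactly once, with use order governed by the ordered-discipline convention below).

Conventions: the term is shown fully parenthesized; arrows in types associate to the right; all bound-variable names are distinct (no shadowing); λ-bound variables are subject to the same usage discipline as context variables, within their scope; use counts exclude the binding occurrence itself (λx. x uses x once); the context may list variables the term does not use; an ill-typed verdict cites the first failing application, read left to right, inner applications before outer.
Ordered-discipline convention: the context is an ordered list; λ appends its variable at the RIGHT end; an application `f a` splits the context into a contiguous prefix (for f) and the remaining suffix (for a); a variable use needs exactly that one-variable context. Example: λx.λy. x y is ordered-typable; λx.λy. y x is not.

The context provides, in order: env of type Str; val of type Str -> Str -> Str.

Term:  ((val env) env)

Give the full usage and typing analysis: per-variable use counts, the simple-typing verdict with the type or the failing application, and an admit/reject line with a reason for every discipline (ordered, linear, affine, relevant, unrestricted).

counts: env=2, val=1
order of uses: val, env, env
typing: well-typed — term : Str
ordered ✗ (uses contraction: env ×2)
linear ✗ (uses contraction: env ×2)
affine ✗ (uses contraction: env ×2)
relevant ✓ (none of env, val goes unused)
unrestricted ✓ (simply typable at Str; W, C, E all held)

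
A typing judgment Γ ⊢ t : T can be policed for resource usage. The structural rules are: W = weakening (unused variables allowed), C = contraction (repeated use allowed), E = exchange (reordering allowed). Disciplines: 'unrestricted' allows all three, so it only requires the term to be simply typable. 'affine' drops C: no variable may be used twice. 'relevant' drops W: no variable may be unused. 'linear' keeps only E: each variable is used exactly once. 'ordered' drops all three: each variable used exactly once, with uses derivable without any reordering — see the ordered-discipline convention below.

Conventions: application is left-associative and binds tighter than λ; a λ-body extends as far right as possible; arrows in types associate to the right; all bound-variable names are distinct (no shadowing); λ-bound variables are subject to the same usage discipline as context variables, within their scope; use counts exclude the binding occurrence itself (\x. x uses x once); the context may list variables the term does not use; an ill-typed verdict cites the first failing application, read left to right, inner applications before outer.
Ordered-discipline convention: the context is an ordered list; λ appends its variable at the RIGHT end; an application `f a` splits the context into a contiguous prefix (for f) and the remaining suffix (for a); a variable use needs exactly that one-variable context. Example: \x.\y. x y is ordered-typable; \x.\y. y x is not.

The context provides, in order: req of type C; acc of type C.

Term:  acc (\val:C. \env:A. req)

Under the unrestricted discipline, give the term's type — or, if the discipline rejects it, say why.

not well-typed under unrestricted — not simply typable
usage: req=1, acc=1, val (λ-bound)=0, env (λ-bound)=0
use order (left to right): acc, req
typing: ill-typed: non-function type C applied to an argument
all disciplines: ordered ✗ · linear ✗ · affine ✗ · relevant ✗ · unrestricted ✗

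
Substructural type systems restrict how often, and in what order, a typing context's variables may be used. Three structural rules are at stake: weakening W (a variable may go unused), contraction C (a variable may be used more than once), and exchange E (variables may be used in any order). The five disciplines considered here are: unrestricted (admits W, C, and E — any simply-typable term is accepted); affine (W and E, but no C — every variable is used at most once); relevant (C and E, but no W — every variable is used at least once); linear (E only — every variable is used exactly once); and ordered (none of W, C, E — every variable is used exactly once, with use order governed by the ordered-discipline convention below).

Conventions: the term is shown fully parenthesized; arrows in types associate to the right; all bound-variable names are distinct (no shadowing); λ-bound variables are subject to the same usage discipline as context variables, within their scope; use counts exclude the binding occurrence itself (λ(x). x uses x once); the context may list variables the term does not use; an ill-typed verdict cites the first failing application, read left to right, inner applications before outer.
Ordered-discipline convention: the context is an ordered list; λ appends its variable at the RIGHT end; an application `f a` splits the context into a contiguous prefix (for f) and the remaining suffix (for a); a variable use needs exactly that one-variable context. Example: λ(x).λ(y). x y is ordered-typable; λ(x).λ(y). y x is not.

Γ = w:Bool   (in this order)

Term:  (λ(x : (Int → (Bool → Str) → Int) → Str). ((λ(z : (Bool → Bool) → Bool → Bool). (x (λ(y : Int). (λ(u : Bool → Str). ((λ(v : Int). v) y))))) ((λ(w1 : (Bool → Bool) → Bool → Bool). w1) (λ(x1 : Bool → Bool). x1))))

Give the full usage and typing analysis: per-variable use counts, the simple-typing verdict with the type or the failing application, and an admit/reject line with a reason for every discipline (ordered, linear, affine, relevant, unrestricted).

variable uses: w: 0, x (λ-bound): 1, z (λ-bound): 0, y (λ-bound): 1, u (λ-bound): 0, v (λ-bound): 1, w1 (λ-bound): 1, x1 (λ-bound): 1
uses in reading order: x, v, y, w1, x1
typing: well-typed — term : ((Int → (Bool → Str) → Int) → Str) → Str
ordered ✗ (w, z, u left unused)
linear ✗ (w, z, u left unused)
affine ✓ (none of w, x, z, y, u, v, w1, x1 used more than once)
relevant ✗ (w, z, u left unused)
unrestricted ✓ (typability at ((Int → (Bool → Str) → Int) → Str) → Str is all that's needed)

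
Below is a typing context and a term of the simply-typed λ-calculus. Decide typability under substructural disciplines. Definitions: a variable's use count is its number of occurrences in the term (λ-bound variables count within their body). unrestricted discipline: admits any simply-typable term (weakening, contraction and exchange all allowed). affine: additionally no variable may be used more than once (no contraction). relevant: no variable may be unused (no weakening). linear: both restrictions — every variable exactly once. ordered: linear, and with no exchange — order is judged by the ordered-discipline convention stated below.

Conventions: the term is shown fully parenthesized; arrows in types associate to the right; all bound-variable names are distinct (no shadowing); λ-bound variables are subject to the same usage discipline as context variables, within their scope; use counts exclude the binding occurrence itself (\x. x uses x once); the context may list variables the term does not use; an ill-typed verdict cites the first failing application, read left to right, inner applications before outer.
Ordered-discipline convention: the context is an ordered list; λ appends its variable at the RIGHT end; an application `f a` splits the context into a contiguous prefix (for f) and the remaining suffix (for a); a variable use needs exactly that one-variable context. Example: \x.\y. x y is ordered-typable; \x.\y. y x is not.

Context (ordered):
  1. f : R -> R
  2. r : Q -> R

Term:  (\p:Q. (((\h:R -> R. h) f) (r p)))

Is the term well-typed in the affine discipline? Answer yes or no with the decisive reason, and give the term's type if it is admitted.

yes — at most one use each (f, r, p, h); term : Q -> R
usage: f=1, r=1, p [bound]=1, h [bound]=1
uses in reading order: h, f, r, p
typing: well-typed at Q -> R
per-discipline verdicts: ordered ✓, linear ✓, affine ✓, relevant ✓, unrestricted ✓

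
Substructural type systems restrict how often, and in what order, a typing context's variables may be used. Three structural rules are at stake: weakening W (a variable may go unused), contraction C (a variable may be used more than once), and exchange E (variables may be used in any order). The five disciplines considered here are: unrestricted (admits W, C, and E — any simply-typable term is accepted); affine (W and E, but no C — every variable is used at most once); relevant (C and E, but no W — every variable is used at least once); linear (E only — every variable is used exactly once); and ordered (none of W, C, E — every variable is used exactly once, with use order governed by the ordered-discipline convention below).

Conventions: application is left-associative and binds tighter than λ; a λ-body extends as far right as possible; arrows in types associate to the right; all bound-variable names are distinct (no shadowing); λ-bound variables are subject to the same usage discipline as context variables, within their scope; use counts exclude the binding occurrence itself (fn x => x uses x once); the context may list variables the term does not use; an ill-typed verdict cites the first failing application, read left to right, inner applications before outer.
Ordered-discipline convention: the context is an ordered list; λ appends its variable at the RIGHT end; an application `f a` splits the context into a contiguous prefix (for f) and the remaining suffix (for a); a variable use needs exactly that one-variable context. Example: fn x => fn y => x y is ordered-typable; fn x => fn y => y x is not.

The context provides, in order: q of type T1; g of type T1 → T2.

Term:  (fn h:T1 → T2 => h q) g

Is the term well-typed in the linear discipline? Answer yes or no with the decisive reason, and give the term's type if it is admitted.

yes — each of q, g, h used exactly once; term : T2
use counts: q=1; g=1; h [bound]=1
order of uses: h, q, g
typing: the term checks, with type T2
all disciplines: ordered ✗; linear ✓; affine ✓; relevant ✓; unrestricted ✓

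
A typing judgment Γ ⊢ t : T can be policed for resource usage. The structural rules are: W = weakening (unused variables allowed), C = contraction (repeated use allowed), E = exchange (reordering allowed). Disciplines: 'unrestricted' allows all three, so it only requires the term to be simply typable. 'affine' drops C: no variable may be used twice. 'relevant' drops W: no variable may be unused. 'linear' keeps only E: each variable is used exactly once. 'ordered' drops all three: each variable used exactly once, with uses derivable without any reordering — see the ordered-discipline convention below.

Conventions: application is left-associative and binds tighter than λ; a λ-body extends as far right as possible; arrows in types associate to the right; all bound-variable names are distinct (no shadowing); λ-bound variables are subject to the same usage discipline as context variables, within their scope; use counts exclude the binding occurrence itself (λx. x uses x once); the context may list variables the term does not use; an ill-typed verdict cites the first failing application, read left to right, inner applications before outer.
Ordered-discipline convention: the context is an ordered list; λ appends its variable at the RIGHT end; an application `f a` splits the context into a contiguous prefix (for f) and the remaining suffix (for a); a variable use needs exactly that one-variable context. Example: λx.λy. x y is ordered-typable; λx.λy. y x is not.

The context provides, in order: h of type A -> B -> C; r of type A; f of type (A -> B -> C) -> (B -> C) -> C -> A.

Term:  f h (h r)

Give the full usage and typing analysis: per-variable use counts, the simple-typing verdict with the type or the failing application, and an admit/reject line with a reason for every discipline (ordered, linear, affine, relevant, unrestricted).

variable uses: h ×2, r ×1, f ×1
order of uses: f, h, h, r
typing: the term checks, with type C -> A
ordered: ✗ — uses contraction: h ×2
linear: ✗ — uses contraction: h ×2
affine: ✗ — uses contraction: h ×2
relevant: ✓ — h, r, f: all used, weakening unneeded
unrestricted: ✓ — simply typable at C -> A; W, C, E all held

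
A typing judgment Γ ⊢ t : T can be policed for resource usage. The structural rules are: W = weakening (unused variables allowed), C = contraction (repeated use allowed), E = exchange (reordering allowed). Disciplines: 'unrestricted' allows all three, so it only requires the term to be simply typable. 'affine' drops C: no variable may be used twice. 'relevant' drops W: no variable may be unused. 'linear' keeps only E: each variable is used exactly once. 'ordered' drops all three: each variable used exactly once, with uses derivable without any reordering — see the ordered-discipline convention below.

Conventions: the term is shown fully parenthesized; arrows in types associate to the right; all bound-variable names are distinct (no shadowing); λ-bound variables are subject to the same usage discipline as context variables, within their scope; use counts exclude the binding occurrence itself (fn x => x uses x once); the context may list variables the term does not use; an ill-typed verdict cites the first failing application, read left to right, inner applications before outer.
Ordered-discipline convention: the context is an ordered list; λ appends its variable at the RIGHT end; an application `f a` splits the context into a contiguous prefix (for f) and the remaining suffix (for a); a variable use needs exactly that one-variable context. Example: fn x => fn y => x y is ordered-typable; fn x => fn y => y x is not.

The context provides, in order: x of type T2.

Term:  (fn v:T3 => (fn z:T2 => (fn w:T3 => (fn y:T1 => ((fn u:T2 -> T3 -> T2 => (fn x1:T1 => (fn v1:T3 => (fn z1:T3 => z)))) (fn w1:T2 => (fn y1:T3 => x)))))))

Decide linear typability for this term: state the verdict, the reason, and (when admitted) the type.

no — v, w, y, u, x1, v1, z1, w1, y1 left unused
counts: x=1, v (bound)=0, z (bound)=1, w (bound)=0, y (bound)=0, u (bound)=0, x1 (bound)=0, v1 (bound)=0, z1 (bound)=0, w1 (bound)=0, y1 (bound)=0
use order (left to right): z, x
typing: ✓ — T3 -> T2 -> T3 -> T1 -> T1 -> T3 -> T3 -> T2
across the five disciplines: ordered ✗, linear ✗, affine ✓, relevant ✗, unrestricted ✓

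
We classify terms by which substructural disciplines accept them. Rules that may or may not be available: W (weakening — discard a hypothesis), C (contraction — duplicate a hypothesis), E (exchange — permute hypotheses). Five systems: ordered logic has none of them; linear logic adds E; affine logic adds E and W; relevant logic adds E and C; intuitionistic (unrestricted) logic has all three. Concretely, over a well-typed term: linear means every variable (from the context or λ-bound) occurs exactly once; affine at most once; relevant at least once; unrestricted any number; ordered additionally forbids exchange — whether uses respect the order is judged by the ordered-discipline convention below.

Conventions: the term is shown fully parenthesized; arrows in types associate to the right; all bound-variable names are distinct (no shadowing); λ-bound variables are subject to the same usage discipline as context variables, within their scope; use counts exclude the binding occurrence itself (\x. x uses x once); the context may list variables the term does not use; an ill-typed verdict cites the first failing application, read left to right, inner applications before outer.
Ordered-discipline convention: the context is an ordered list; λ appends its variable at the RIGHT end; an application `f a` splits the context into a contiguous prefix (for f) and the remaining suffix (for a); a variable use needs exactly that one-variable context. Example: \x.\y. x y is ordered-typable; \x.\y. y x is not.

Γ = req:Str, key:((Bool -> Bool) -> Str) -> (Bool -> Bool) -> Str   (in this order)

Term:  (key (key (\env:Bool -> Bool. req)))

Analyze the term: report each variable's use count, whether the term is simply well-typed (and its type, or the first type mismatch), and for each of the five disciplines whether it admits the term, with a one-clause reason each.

use counts: req ×1, key ×2, env [bound] ×0
use order (left to right): key, key, req
typing: well-typed — term : (Bool -> Bool) -> Str
ordered: ✗, key ×2 used more than once (contraction); env left unused
linear: ✗, key ×2 used more than once (contraction); env left unused
affine: ✗, key ×2 used more than once (contraction)
relevant: ✗, env left unused
unrestricted: ✓, well-typed at (Bool -> Bool) -> Str; no restrictions here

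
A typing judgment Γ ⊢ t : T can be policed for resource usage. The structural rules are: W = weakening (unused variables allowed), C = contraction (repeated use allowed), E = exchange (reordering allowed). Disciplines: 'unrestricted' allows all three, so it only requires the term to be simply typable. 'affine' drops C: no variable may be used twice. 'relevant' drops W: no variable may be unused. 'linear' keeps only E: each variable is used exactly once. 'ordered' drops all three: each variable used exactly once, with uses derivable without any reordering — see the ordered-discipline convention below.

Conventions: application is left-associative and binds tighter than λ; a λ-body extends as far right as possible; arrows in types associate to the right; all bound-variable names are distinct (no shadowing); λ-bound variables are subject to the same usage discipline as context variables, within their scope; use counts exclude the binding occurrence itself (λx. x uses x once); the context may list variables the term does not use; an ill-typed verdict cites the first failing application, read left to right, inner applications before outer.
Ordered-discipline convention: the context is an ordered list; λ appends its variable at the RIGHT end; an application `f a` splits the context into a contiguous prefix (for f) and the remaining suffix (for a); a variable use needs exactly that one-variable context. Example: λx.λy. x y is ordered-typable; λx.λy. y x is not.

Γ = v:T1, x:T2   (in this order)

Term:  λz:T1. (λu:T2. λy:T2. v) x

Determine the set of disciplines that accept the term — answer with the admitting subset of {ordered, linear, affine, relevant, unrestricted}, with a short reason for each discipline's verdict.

admitted by: affine, unrestricted
use counts: v=1; x=1; z [bound]=0; u [bound]=0; y [bound]=0
use order (left to right): v, x
typing: well-typed at T1 → T2 → T1
ordered: ✗ — unused: z, u, y — weakening required
linear: ✗ — unused: z, u, y — weakening required
affine: ✓ — at most one use each (v, x, z, u, y)
relevant: ✗ — unused: z, u, y — weakening required
unrestricted: ✓ — type-checks (T1 → T2 → T1) and nothing is barred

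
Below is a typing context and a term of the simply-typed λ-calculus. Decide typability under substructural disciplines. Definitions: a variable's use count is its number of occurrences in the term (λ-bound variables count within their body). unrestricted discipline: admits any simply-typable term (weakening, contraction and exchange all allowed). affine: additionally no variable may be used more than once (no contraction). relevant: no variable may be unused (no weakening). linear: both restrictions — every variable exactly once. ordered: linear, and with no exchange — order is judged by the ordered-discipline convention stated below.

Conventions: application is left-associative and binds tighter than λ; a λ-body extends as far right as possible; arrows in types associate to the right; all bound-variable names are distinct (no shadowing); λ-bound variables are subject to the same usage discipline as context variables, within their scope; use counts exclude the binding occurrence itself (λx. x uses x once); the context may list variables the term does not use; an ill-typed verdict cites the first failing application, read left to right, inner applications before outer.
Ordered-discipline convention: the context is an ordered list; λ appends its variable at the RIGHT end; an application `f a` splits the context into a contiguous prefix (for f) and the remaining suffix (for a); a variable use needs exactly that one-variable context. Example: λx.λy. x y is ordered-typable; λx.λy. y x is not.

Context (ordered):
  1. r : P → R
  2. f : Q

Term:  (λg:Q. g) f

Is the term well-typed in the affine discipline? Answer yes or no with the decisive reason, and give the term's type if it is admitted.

yes — none of r, f, g used more than once; term : Q
usage: r: 0×; f: 1×; g (bound): 1×
order of uses: g, f
typing: well-typed at Q
all disciplines: ordered ✗; linear ✗; affine ✓; relevant ✗; unrestricted ✓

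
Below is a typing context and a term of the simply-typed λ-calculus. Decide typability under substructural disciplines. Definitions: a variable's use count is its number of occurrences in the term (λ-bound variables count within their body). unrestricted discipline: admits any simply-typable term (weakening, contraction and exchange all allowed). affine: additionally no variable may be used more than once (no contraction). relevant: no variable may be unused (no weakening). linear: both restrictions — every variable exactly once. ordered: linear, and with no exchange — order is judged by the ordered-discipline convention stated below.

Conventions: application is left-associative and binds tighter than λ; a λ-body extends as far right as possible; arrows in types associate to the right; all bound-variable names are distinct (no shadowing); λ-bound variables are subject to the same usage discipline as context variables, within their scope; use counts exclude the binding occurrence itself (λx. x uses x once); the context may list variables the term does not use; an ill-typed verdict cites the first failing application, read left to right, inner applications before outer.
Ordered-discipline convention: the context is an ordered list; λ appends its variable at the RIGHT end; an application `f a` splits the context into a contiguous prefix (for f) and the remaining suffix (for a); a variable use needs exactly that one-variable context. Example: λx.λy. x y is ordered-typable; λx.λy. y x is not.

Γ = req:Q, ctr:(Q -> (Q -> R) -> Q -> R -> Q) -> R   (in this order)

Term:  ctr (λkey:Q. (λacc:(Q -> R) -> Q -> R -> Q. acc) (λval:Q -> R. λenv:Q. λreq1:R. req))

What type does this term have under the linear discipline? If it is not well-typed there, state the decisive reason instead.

not well-typed under linear — key, val, env, req1 never used (weakening)
variable uses: req: 1×; ctr: 1×; key [bound]: 0×; acc [bound]: 1×; val [bound]: 0×; env [bound]: 0×; req1 [bound]: 0×
order of uses: ctr, acc, req
typing: well-typed — term : R
summary: ordered ✗ | linear ✗ | affine ✓ | relevant ✗ | unrestricted ✓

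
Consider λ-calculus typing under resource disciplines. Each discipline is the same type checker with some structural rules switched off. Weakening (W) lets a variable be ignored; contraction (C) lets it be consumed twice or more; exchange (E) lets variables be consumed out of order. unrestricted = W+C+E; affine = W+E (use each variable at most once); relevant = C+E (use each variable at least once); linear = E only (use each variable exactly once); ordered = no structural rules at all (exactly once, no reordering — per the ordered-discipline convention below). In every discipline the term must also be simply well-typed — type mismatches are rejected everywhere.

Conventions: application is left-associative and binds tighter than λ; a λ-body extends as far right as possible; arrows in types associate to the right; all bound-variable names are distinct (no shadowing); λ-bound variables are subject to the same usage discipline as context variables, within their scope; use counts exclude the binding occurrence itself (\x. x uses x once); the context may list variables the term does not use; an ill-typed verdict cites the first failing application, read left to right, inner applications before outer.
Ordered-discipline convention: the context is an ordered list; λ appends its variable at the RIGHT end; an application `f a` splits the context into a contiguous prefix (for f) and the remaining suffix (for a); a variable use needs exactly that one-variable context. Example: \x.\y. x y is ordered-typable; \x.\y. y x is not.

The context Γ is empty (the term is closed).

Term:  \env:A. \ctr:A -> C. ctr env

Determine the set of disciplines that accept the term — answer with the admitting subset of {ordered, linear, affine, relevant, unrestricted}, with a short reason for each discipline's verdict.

admitted by: linear, affine, relevant, unrestricted
use counts: env (bound): 1×, ctr (bound): 1×
left-to-right use order: ctr, env
typing: well-typed — term : A -> (A -> C) -> C
ordered: ✗ — no contiguous prefix/suffix split fits ctr, env
linear: ✓ — single use per variable (env, ctr)
affine: ✓ — env, ctr: no repeats, contraction unneeded
relevant: ✓ — every one of env, ctr appears
unrestricted: ✓ — type-checks (A -> (A -> C) -> C) and nothing is barred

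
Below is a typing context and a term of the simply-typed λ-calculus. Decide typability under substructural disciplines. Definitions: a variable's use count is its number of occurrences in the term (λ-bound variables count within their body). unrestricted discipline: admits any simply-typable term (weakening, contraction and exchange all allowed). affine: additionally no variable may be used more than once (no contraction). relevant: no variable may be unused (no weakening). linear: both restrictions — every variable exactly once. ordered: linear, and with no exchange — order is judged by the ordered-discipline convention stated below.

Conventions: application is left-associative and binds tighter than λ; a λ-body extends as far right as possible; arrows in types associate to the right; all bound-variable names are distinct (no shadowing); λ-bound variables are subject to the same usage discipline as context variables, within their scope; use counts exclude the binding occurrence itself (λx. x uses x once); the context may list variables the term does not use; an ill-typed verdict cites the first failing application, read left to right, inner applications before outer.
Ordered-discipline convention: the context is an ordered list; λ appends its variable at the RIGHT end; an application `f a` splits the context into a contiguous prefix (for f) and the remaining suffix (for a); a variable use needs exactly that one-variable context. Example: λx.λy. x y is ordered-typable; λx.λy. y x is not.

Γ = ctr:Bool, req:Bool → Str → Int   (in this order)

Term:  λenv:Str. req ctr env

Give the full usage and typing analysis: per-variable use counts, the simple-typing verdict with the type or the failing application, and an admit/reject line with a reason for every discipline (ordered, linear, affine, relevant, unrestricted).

use counts: ctr ×1, req ×1, env (λ-bound) ×1
order of uses: req, ctr, env
typing: well-typed at Str → Int
ordered ✗ (needs exchange: uses follow req, ctr, env)
linear ✓ (ctr, req, env: one use apiece)
affine ✓ (no duplicate uses among ctr, req, env)
relevant ✓ (at least one use each (ctr, req, env))
unrestricted ✓ (type-checks (Str → Int) and nothing is barred)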